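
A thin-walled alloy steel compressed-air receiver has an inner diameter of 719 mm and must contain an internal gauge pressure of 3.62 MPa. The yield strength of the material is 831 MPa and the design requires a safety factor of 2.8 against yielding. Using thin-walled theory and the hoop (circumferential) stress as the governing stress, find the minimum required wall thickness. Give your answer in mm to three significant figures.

σ_allow = 831/2.8 = 296.8 MPa.
Hoop stress σ_h = pD/(2t), so t = pD/(2σ_allow) = 3.62×719/(2×296.8) = 4.385 mm.

t = 4.38 mm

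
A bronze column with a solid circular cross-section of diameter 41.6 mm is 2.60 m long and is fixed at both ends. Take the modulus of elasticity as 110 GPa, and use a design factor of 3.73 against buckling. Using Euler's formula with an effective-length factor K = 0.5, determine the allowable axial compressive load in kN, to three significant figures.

P_allow = 25.3 kN

I = πd⁴/64 = π×41.6⁴/64 = 147000 mm⁴.
Effective length L_e = KL = 0.5×2.60 m = 1300 mm.
Euler critical load P_cr = π²EI/L_e² = π²×110000×147000/1300² = 94440 N.
P_allow = P_cr/n = 94440/3.73 = 25320 N.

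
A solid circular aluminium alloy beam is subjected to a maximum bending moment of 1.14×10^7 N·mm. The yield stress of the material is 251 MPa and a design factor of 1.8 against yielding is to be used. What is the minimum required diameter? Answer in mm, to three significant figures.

σ_allow = 251/1.8 = 139.4 MPa.
For a solid circular section σ = 32M/(πd³), so d³ = 32M/(π σ_allow) = 32×1.1400×10^7/(π×139.4) = 832700 mm³.
d = 94.08 mm.

d = 94.1 mm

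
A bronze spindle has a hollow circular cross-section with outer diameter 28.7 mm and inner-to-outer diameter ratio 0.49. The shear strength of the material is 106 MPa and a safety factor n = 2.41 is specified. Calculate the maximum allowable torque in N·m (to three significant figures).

τ_allow = 106/2.41 = 43.98 MPa.
For a hollow shaft T_allow = τ_allow·πd_o³(1−k⁴)/16 with 1−k⁴ = 0.9424, so πd_o³(1−k⁴)/16 = 4374 mm³.
T_allow = 43.98×4374 = 192400 N·mm = 192.4 N·m.

T_allow = 192 N·m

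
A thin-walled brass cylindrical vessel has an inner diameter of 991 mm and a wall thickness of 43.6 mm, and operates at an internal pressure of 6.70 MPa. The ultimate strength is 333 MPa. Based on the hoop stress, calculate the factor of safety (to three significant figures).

n = 4.37

σ_h = pD/(2t) = 6.70×991/(2×43.6) = 76.14 MPa.
n = 333/76.14 = 4.373.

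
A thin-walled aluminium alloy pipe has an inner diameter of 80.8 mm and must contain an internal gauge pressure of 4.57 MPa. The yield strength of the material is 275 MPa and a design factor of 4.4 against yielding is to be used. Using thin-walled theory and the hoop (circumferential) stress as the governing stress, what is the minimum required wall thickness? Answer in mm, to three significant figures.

σ_allow = 275/4.4 = 62.50 MPa.
Hoop stress σ_h = pD/(2t), so t = pD/(2σ_allow) = 4.57×80.8/(2×62.50) = 2.954 mm.

t = 2.95 mm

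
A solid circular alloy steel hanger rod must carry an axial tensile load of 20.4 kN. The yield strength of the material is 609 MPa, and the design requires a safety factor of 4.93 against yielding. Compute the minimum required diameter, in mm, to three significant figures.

Allowable stress σ_allow = 609/4.93 = 123.5 MPa.
Required area A = F/σ_allow = 20400/123.5 = 165.1 mm².
A = πd²/4 → d = √(4A/π) = 14.50 mm.

d = 14.5 mm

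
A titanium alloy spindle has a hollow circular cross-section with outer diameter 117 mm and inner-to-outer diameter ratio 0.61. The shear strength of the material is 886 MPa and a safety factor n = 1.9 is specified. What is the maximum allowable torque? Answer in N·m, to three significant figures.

τ_allow = 886/1.9 = 466.3 MPa.
For a hollow shaft T_allow = τ_allow·πd_o³(1−k⁴)/16 with 1−k⁴ = 0.8615, so πd_o³(1−k⁴)/16 = 270900 mm³.
T_allow = 466.3×270900 = 1.263×10^8 N·mm = 126300 N·m.

T_allow = 1.26×10^5 N·m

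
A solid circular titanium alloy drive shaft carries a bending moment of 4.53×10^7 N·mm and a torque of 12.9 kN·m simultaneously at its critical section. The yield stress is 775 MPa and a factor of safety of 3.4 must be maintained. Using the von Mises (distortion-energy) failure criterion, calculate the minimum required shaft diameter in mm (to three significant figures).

d = 128 mm

σ_allow = σ_y/n = 775/3.4 = 227.9 MPa.
For a solid shaft σ_b = 32M/(πd³) and τ = 16T/(πd³), so the von Mises stress is σ' = (16/πd³)·√(4M²+3T²).
√(4M²+3T²) = √(4×(4.530×10^7)² + 3×(1.290×10^7)²) = 9.331×10^7 N·mm.
d³ = 16×9.331×10^7/(π×227.9) = 2.085×10^6 mm³.
d = 127.8 mm.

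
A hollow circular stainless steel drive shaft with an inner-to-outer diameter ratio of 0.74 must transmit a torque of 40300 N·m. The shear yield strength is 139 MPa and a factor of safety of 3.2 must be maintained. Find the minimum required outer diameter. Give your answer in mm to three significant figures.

d_o = 189 mm

τ_allow = 139/3.2 = 43.44 MPa.
For a hollow shaft τ = 16T/[πd_o³(1−k⁴)] with k = 0.74, so 1−k⁴ = 0.7001.
d_o³ = 16T/[π τ_allow (1−k⁴)] = 16×4.0300×10^7/(π×43.44×0.7001) = 6.749×10^6 mm³.
d_o = 189.0 mm.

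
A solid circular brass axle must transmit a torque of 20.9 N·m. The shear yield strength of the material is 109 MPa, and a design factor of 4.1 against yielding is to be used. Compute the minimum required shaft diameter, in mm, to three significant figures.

d = 15.9 mm

Allowable shear stress τ_allow = 109/4.1 = 26.59 MPa.
For a solid shaft τ = 16T/(πd³), so d³ = 16T/(π τ_allow) = 16×20900/(π×26.59) = 4004 mm³.
d = (4004)^(1/3) = 15.88 mm.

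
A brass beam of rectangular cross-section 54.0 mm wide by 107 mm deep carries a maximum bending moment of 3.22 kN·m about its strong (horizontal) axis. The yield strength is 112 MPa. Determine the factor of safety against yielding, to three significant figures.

Section modulus S = bh²/6 = 54.0×107²/6 = 103000 mm³.
σ = M/S = 3220000/103000 = 31.25 MPa.
n = 112/31.25 = 3.584.

n = 3.58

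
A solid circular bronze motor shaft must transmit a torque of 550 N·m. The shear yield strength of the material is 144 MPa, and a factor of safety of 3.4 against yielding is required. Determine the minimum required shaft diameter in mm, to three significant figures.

d = 40.4 mm

Allowable shear stress τ_allow = 144/3.4 = 42.35 MPa.
For a solid shaft τ = 16T/(πd³), so d³ = 16T/(π τ_allow) = 16×550000/(π×42.35) = 66140 mm³.
d = (66140)^(1/3) = 40.44 mm.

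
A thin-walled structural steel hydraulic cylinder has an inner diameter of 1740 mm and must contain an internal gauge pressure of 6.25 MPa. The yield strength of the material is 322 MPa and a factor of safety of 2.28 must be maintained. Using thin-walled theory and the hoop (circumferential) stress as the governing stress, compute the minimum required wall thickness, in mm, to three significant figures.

t = 38.5 mm

σ_allow = 322/2.28 = 141.2 MPa.
Hoop stress σ_h = pD/(2t), so t = pD/(2σ_allow) = 6.25×1740/(2×141.2) = 38.50 mm.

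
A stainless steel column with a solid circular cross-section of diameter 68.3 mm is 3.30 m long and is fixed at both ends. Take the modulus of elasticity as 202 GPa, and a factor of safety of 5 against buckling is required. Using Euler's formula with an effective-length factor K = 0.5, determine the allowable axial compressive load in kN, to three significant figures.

P_allow = 156 kN

I = πd⁴/64 = π×68.3⁴/64 = 1.068×10^6 mm⁴.
Effective length L_e = KL = 0.5×3.30 m = 1650 mm.
Euler critical load P_cr = π²EI/L_e² = π²×202000×1.068×10^6/1650² = 782200 N.
P_allow = P_cr/n = 782200/5 = 156400 N.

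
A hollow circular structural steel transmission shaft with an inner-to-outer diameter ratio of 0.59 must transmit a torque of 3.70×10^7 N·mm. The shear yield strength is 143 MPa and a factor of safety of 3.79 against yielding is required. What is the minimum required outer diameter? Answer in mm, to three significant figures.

τ_allow = 143/3.79 = 37.73 MPa.
For a hollow shaft τ = 16T/[πd_o³(1−k⁴)] with k = 0.59, so 1−k⁴ = 0.8788.
d_o³ = 16T/[π τ_allow (1−k⁴)] = 16×3.7000×10^7/(π×37.73×0.8788) = 5.683×10^6 mm³.
d_o = 178.5 mm.

d_o = 178 mm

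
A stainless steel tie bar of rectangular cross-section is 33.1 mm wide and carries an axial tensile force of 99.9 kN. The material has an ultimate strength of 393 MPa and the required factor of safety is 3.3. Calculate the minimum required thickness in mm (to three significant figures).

σ_allow = 393/3.3 = 119.1 MPa.
Required area A = F/σ_allow = 99900/119.1 = 838.9 mm².
t = A/w = 838.9/33.1 = 25.34 mm.

t = 25.3 mm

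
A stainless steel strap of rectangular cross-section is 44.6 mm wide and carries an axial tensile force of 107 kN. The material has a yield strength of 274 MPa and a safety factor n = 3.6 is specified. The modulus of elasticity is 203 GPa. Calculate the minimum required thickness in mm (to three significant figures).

t = 31.5 mm

σ_allow = 274/3.6 = 76.11 MPa.
Required area A = F/σ_allow = 107000/76.11 = 1406 mm².
t = A/w = 1406/44.6 = 31.52 mm.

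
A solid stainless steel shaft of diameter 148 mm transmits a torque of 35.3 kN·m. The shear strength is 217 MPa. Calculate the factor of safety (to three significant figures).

n = 3.91

τ = 16T/(πd³) = 16×3.5300×10^7/(π×148³) = 55.46 MPa.
n = τ_limit/τ = 217/55.46 = 3.913.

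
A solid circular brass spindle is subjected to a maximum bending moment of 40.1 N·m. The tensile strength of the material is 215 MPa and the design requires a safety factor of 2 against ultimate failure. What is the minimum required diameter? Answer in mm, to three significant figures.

σ_allow = 215/2 = 107.5 MPa.
For a solid circular section σ = 32M/(πd³), so d³ = 32M/(π σ_allow) = 32×40100/(π×107.5) = 3800 mm³.
d = 15.60 mm.

d = 15.6 mm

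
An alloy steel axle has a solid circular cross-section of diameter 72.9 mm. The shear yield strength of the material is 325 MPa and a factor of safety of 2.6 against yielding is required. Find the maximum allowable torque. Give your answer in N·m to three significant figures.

T_allow = 9510 N·m

τ_allow = 325/2.6 = 125.0 MPa.
For a solid shaft T_allow = τ_allow·πd³/16; πd³/16 = π×72.9³/16 = 76070 mm³.
T_allow = 125.0×76070 = 9.509×10^6 N·mm = 9509 N·m.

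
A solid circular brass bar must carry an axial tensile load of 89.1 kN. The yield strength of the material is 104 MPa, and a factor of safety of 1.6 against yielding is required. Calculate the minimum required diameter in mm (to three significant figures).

Allowable stress σ_allow = 104/1.6 = 65.00 MPa.
Required area A = F/σ_allow = 89100/65.00 = 1371 mm².
A = πd²/4 → d = √(4A/π) = 41.78 mm.

d = 41.8 mm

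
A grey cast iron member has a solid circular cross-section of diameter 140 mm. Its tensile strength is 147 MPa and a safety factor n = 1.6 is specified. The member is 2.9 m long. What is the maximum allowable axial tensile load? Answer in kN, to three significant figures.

σ_allow = 147/1.6 = 91.88 MPa.
A = πd²/4 = π×140²/4 = 15390 mm².
F_allow = σ_allow × A = 91.88×15390 = 1.414×10^6 N.

F_allow = 1410 kN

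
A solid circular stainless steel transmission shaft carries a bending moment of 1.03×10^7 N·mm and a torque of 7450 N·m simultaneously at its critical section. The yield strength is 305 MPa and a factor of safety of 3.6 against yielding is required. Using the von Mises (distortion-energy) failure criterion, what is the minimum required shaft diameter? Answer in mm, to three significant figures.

d = 113 mm

σ_allow = σ_y/n = 305/3.6 = 84.72 MPa.
For a solid shaft σ_b = 32M/(πd³) and τ = 16T/(πd³), so the von Mises stress is σ' = (16/πd³)·√(4M²+3T²).
√(4M²+3T²) = √(4×(1.030×10^7)² + 3×(7.450×10^6)²) = 2.431×10^7 N·mm.
d³ = 16×2.431×10^7/(π×84.72) = 1.461×10^6 mm³.
d = 113.5 mm.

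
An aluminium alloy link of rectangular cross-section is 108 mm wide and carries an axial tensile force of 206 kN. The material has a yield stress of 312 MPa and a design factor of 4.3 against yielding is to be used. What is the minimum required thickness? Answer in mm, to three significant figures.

σ_allow = 312/4.3 = 72.56 MPa.
Required area A = F/σ_allow = 206000/72.56 = 2839 mm².
t = A/w = 2839/108 = 26.29 mm.

t = 26.3 mm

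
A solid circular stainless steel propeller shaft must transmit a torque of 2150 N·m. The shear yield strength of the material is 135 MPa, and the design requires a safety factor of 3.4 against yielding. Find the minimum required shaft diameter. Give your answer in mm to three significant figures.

Allowable shear stress τ_allow = 135/3.4 = 39.71 MPa.
For a solid shaft τ = 16T/(πd³), so d³ = 16T/(π τ_allow) = 16×2150000/(π×39.71) = 275800 mm³.
d = (275800)^(1/3) = 65.09 mm.

d = 65.1 mm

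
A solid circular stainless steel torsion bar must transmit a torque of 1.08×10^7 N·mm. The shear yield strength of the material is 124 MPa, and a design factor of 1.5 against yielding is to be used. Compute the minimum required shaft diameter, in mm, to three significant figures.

Allowable shear stress τ_allow = 124/1.5 = 82.67 MPa.
For a solid shaft τ = 16T/(πd³), so d³ = 16T/(π τ_allow) = 16×1.0800×10^7/(π×82.67) = 665400 mm³.
d = (665400)^(1/3) = 87.30 mm.

d = 87.3 mm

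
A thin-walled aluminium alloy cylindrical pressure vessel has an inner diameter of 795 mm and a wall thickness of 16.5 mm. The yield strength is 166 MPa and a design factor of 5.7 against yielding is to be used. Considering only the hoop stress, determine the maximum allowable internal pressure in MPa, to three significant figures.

p_allow = 1.21 MPa

σ_allow = 166/5.7 = 29.12 MPa.
σ_h = pD/(2t) → p_allow = 2σ_allow t/D = 2×29.12×16.5/795 = 1.209 MPa.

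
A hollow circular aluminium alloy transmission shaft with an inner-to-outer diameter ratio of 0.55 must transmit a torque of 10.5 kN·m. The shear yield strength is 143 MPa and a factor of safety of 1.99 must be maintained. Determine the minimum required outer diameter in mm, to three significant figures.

τ_allow = 143/1.99 = 71.86 MPa.
For a hollow shaft τ = 16T/[πd_o³(1−k⁴)] with k = 0.55, so 1−k⁴ = 0.9085.
d_o³ = 16T/[π τ_allow (1−k⁴)] = 16×1.0500×10^7/(π×71.86×0.9085) = 819100 mm³.
d_o = 93.57 mm.

d_o = 93.6 mm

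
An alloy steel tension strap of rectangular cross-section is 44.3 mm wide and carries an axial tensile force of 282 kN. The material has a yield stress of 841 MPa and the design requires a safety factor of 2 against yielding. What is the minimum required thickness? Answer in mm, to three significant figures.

t = 15.1 mm

σ_allow = 841/2 = 420.5 MPa.
Required area A = F/σ_allow = 282000/420.5 = 670.6 mm².
t = A/w = 670.6/44.3 = 15.14 mm.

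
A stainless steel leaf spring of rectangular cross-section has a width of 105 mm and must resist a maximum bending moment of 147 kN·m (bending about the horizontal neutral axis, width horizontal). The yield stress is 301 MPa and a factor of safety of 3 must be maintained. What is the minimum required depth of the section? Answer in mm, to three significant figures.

h = 289 mm

σ_allow = 301/3 = 100.3 MPa.
For a rectangular section σ = 6M/(bh²), so h² = 6M/(b σ_allow) = 6×1.4700×10^8/(105×100.3) = 83720 mm².
h = 289.3 mm.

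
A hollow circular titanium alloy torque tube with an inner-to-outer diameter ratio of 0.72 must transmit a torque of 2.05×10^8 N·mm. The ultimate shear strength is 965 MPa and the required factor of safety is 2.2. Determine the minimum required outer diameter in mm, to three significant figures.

τ_allow = 965/2.2 = 438.6 MPa.
For a hollow shaft τ = 16T/[πd_o³(1−k⁴)] with k = 0.72, so 1−k⁴ = 0.7313.
d_o³ = 16T/[π τ_allow (1−k⁴)] = 16×2.0500×10^8/(π×438.6×0.7313) = 3.255×10^6 mm³.
d_o = 148.2 mm.

d_o = 148 mm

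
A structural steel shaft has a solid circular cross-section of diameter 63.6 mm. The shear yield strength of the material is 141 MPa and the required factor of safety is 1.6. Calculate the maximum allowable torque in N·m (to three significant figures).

τ_allow = 141/1.6 = 88.12 MPa.
For a solid shaft T_allow = τ_allow·πd³/16; πd³/16 = π×63.6³/16 = 50510 mm³.
T_allow = 88.12×50510 = 4.451×10^6 N·mm = 4451 N·m.

T_allow = 4450 N·m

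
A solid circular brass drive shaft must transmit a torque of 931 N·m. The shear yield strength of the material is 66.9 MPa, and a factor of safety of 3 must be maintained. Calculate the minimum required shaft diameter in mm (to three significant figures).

d = 59.7 mm

Allowable shear stress τ_allow = 66.9/3 = 22.30 MPa.
For a solid shaft τ = 16T/(πd³), so d³ = 16T/(π τ_allow) = 16×931000/(π×22.30) = 212600 mm³.
d = (212600)^(1/3) = 59.69 mm.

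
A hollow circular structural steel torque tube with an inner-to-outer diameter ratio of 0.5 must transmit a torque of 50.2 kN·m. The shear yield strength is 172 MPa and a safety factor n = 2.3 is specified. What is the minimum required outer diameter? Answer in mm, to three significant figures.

τ_allow = 172/2.3 = 74.78 MPa.
For a hollow shaft τ = 16T/[πd_o³(1−k⁴)] with k = 0.5, so 1−k⁴ = 0.9375.
d_o³ = 16T/[π τ_allow (1−k⁴)] = 16×5.0200×10^7/(π×74.78×0.9375) = 3.647×10^6 mm³.
d_o = 153.9 mm.

d_o = 154 mm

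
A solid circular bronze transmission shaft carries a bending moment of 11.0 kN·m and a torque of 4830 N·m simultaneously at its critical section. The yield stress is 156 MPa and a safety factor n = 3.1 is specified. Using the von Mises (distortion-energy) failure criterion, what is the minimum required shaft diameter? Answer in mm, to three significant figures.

σ_allow = σ_y/n = 156/3.1 = 50.32 MPa.
For a solid shaft σ_b = 32M/(πd³) and τ = 16T/(πd³), so the von Mises stress is σ' = (16/πd³)·√(4M²+3T²).
√(4M²+3T²) = √(4×(1.100×10^7)² + 3×(4.830×10^6)²) = 2.354×10^7 N·mm.
d³ = 16×2.354×10^7/(π×50.32) = 2.382×10^6 mm³.
d = 133.6 mm.

d = 134 mm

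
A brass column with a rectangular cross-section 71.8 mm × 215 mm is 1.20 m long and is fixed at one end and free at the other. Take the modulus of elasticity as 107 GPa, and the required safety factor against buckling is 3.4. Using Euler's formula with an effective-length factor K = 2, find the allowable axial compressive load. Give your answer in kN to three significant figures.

P_allow = 358 kN

Buckling occurs about the weak axis: I_min = h·b³/12 = 215×71.8³/12 = 6.632×10^6 mm⁴ (b = 71.8 mm is the smaller dimension).
Effective length L_e = KL = 2×1.20 m = 2400 mm.
Euler critical load P_cr = π²EI/L_e² = π²×107000×6.632×10^6/2400² = 1.216×10^6 N.
P_allow = P_cr/n = 1.216×10^6/3.4 = 357600 N.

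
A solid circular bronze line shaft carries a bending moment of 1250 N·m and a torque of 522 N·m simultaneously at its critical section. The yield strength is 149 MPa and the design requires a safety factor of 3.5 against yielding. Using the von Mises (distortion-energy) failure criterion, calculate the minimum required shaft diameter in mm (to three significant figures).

σ_allow = σ_y/n = 149/3.5 = 42.57 MPa.
For a solid shaft σ_b = 32M/(πd³) and τ = 16T/(πd³), so the von Mises stress is σ' = (16/πd³)·√(4M²+3T²).
√(4M²+3T²) = √(4×(1.250×10^6)² + 3×(522000)²) = 2.658×10^6 N·mm.
d³ = 16×2.658×10^6/(π×42.57) = 318000 mm³.
d = 68.26 mm.

d = 68.3 mm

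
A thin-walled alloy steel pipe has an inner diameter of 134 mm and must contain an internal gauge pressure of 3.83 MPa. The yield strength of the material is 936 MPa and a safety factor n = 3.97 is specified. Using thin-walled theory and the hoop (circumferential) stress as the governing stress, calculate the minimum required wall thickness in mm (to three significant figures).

t = 1.09 mm

σ_allow = 936/3.97 = 235.8 MPa.
Hoop stress σ_h = pD/(2t), so t = pD/(2σ_allow) = 3.83×134/(2×235.8) = 1.088 mm.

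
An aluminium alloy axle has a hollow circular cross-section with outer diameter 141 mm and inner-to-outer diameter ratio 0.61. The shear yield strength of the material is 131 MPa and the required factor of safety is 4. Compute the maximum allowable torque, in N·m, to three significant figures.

τ_allow = 131/4 = 32.75 MPa.
For a hollow shaft T_allow = τ_allow·πd_o³(1−k⁴)/16 with 1−k⁴ = 0.8615, so πd_o³(1−k⁴)/16 = 474200 mm³.
T_allow = 32.75×474200 = 1.553×10^7 N·mm = 15530 N·m.

T_allow = 15500 N·m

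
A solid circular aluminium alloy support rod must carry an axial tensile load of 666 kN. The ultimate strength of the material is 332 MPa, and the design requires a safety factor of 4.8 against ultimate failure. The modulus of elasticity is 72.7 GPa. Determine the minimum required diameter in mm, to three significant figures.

Allowable stress σ_allow = 332/4.8 = 69.17 MPa.
Required area A = F/σ_allow = 666000/69.17 = 9629 mm².
A = πd²/4 → d = √(4A/π) = 110.7 mm.

d = 111 mm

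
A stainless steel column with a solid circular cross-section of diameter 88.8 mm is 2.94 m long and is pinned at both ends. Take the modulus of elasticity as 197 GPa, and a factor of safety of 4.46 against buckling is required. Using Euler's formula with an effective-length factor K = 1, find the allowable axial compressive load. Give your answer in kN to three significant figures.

I = πd⁴/64 = π×88.8⁴/64 = 3.052×10^6 mm⁴.
Effective length L_e = KL = 1×2.94 m = 2940 mm.
Euler critical load P_cr = π²EI/L_e² = π²×197000×3.052×10^6/2940² = 686600 N.
P_allow = P_cr/n = 686600/4.46 = 153900 N.

P_allow = 154 kN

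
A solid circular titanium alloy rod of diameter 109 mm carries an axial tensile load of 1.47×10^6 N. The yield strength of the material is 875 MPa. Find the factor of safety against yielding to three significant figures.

n = 5.55

A = πd²/4 = 9331 mm².
σ = F/A = 1470000/9331 = 157.5 MPa.
n = 875/157.5 = 5.554.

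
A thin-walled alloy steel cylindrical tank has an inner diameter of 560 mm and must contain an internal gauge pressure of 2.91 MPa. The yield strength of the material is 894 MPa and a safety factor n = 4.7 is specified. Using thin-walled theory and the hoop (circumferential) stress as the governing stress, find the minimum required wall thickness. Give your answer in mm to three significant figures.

σ_allow = 894/4.7 = 190.2 MPa.
Hoop stress σ_h = pD/(2t), so t = pD/(2σ_allow) = 2.91×560/(2×190.2) = 4.284 mm.

t = 4.28 mm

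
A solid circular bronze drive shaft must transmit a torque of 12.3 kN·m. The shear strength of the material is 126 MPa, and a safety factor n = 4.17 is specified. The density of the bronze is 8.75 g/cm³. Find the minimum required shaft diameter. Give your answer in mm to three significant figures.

Allowable shear stress τ_allow = 126/4.17 = 30.22 MPa.
For a solid shaft τ = 16T/(πd³), so d³ = 16T/(π τ_allow) = 16×1.2300×10^7/(π×30.22) = 2.073×10^6 mm³.
d = (2.073×10^6)^(1/3) = 127.5 mm.

d = 128 mm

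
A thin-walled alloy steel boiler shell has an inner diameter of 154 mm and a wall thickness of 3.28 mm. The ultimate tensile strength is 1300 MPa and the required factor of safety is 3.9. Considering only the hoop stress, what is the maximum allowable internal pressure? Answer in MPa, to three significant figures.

σ_allow = 1300/3.9 = 333.3 MPa.
σ_h = pD/(2t) → p_allow = 2σ_allow t/D = 2×333.3×3.28/154 = 14.20 MPa.

p_allow = 14.2 MPa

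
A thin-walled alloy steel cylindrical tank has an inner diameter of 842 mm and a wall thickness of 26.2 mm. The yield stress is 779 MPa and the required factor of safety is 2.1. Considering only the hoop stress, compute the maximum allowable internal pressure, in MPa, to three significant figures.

σ_allow = 779/2.1 = 371.0 MPa.
σ_h = pD/(2t) → p_allow = 2σ_allow t/D = 2×371.0×26.2/842 = 23.09 MPa.

p_allow = 23.1 MPa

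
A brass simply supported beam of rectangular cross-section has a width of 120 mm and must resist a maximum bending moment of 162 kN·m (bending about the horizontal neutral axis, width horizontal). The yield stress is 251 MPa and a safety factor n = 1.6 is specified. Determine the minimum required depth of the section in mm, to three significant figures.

h = 227 mm

σ_allow = 251/1.6 = 156.9 MPa.
For a rectangular section σ = 6M/(bh²), so h² = 6M/(b σ_allow) = 6×1.6200×10^8/(120×156.9) = 51630 mm².
h = 227.2 mm.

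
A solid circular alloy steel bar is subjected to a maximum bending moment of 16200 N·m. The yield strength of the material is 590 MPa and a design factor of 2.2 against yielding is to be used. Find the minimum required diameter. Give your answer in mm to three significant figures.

σ_allow = 590/2.2 = 268.2 MPa.
For a solid circular section σ = 32M/(πd³), so d³ = 32M/(π σ_allow) = 32×1.6200×10^7/(π×268.2) = 615300 mm³.
d = 85.05 mm.

d = 85.1 mm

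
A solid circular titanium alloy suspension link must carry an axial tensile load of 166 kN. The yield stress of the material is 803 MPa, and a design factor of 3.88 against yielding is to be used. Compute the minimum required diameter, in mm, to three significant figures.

Allowable stress σ_allow = 803/3.88 = 207.0 MPa.
Required area A = F/σ_allow = 166000/207.0 = 802.1 mm².
A = πd²/4 → d = √(4A/π) = 31.96 mm.

d = 32.0 mm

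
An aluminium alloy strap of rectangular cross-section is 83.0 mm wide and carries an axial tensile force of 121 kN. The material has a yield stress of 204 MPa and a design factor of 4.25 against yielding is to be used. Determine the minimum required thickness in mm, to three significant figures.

t = 30.4 mm

σ_allow = 204/4.25 = 48.00 MPa.
Required area A = F/σ_allow = 121000/48.00 = 2521 mm².
t = A/w = 2521/83.0 = 30.37 mm.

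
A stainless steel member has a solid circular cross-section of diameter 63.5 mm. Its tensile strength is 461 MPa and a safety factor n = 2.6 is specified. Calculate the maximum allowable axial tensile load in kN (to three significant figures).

σ_allow = 461/2.6 = 177.3 MPa.
A = πd²/4 = π×63.5²/4 = 3167 mm².
F_allow = σ_allow × A = 177.3×3167 = 561500 N.

F_allow = 562 kN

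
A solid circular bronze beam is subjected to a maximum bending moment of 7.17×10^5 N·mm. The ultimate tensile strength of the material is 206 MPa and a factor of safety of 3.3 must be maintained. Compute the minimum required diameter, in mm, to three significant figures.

σ_allow = 206/3.3 = 62.42 MPa.
For a solid circular section σ = 32M/(πd³), so d³ = 32M/(π σ_allow) = 32×717000/(π×62.42) = 117000 mm³.
d = 48.91 mm.

d = 48.9 mm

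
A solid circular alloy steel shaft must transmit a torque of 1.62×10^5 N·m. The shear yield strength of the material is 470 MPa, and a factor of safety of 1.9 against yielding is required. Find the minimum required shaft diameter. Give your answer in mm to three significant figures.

Allowable shear stress τ_allow = 470/1.9 = 247.4 MPa.
For a solid shaft τ = 16T/(πd³), so d³ = 16T/(π τ_allow) = 16×1.6200×10^8/(π×247.4) = 3.335×10^6 mm³.
d = (3.335×10^6)^(1/3) = 149.4 mm.

d = 149 mm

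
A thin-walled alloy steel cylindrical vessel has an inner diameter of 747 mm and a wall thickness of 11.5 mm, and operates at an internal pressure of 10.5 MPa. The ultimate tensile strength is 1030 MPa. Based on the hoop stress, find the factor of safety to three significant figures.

n = 3.02

σ_h = pD/(2t) = 10.5×747/(2×11.5) = 341.0 MPa.
n = 1030/341.0 = 3.020.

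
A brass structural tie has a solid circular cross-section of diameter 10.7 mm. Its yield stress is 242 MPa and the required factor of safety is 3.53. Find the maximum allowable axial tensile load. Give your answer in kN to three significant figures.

σ_allow = 242/3.53 = 68.56 MPa.
A = πd²/4 = π×10.7²/4 = 89.92 mm².
F_allow = σ_allow × A = 68.56×89.92 = 6165 N.

F_allow = 6.16 kN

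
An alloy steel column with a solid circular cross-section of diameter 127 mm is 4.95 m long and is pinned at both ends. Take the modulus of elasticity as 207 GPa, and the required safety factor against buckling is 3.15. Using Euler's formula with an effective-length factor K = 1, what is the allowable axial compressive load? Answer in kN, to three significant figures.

P_allow = 338 kN

I = πd⁴/64 = π×127⁴/64 = 1.277×10^7 mm⁴.
Effective length L_e = KL = 1×4.95 m = 4950 mm.
Euler critical load P_cr = π²EI/L_e² = π²×207000×1.277×10^7/4950² = 1.065×10^6 N.
P_allow = P_cr/n = 1.065×10^6/3.15 = 338000 N.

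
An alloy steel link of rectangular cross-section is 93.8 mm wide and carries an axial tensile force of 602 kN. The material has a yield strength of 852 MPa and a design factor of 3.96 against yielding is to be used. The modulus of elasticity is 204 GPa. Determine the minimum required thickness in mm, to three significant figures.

σ_allow = 852/3.96 = 215.2 MPa.
Required area A = F/σ_allow = 602000/215.2 = 2798 mm².
t = A/w = 2798/93.8 = 29.83 mm.

t = 29.8 mm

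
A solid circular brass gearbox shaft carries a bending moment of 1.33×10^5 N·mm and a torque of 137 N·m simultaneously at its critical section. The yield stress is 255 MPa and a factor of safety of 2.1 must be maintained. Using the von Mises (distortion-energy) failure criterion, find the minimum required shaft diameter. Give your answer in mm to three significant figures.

σ_allow = σ_y/n = 255/2.1 = 121.4 MPa.
For a solid shaft σ_b = 32M/(πd³) and τ = 16T/(πd³), so the von Mises stress is σ' = (16/πd³)·√(4M²+3T²).
√(4M²+3T²) = √(4×(133000)² + 3×(137000)²) = 356500 N·mm.
d³ = 16×356500/(π×121.4) = 14950 mm³.
d = 24.64 mm.

d = 24.6 mm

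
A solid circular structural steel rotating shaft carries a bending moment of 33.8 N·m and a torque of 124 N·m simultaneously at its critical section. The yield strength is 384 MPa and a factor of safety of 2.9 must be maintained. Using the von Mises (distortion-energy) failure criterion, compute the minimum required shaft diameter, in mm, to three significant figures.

d = 20.5 mm

σ_allow = σ_y/n = 384/2.9 = 132.4 MPa.
For a solid shaft σ_b = 32M/(πd³) and τ = 16T/(πd³), so the von Mises stress is σ' = (16/πd³)·√(4M²+3T²).
√(4M²+3T²) = √(4×(33800)² + 3×(124000)²) = 225200 N·mm.
d³ = 16×225200/(π×132.4) = 8660 mm³.
d = 20.54 mm.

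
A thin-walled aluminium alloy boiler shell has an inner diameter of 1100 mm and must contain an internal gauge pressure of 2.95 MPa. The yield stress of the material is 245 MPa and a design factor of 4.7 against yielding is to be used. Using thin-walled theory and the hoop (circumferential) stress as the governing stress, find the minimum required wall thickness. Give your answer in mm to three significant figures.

σ_allow = 245/4.7 = 52.13 MPa.
Hoop stress σ_h = pD/(2t), so t = pD/(2σ_allow) = 2.95×1100/(2×52.13) = 31.13 mm.

t = 31.1 mm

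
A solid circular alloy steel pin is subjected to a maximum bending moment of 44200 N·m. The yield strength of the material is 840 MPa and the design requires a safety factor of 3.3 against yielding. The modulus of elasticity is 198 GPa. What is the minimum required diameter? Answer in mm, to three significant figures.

d = 121 mm

σ_allow = 840/3.3 = 254.5 MPa.
For a solid circular section σ = 32M/(πd³), so d³ = 32M/(π σ_allow) = 32×4.4200×10^7/(π×254.5) = 1.769×10^6 mm³.
d = 120.9 mm.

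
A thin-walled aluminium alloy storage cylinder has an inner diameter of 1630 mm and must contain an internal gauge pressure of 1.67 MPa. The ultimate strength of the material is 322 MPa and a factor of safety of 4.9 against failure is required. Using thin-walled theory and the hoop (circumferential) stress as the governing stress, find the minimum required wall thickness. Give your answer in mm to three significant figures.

σ_allow = 322/4.9 = 65.71 MPa.
Hoop stress σ_h = pD/(2t), so t = pD/(2σ_allow) = 1.67×1630/(2×65.71) = 20.71 mm.

t = 20.7 mm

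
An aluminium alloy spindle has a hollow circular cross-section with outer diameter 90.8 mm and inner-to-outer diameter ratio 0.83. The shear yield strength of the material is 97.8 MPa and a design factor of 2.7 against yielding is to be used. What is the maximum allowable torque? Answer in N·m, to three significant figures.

τ_allow = 97.8/2.7 = 36.22 MPa.
For a hollow shaft T_allow = τ_allow·πd_o³(1−k⁴)/16 with 1−k⁴ = 0.5254, so πd_o³(1−k⁴)/16 = 77230 mm³.
T_allow = 36.22×77230 = 2.797×10^6 N·mm = 2797 N·m.

T_allow = 2800 N·m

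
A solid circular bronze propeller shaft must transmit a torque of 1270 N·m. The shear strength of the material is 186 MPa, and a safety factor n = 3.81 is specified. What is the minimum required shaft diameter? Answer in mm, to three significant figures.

Allowable shear stress τ_allow = 186/3.81 = 48.82 MPa.
For a solid shaft τ = 16T/(πd³), so d³ = 16T/(π τ_allow) = 16×1270000/(π×48.82) = 132500 mm³.
d = (132500)^(1/3) = 50.98 mm.

d = 51.0 mm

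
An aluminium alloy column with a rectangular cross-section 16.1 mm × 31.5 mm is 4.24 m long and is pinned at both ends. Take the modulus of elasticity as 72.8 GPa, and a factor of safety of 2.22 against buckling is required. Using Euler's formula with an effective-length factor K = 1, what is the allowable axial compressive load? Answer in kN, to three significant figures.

P_allow = 0.197 kN

Buckling occurs about the weak axis: I_min = h·b³/12 = 31.5×16.1³/12 = 10950 mm⁴ (b = 16.1 mm is the smaller dimension).
Effective length L_e = KL = 1×4.24 m = 4240 mm.
Euler critical load P_cr = π²EI/L_e² = π²×72800×10950/4240² = 437.8 N.
P_allow = P_cr/n = 437.8/2.22 = 197.2 N.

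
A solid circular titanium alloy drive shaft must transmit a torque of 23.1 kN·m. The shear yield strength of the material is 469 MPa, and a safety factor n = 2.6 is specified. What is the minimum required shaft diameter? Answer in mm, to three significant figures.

Allowable shear stress τ_allow = 469/2.6 = 180.4 MPa.
For a solid shaft τ = 16T/(πd³), so d³ = 16T/(π τ_allow) = 16×2.3100×10^7/(π×180.4) = 652200 mm³.
d = (652200)^(1/3) = 86.72 mm.

d = 86.7 mm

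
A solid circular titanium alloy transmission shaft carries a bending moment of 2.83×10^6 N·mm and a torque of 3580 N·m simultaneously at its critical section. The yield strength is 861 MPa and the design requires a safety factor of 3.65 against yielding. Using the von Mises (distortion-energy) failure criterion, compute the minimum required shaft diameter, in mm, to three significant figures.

d = 56.6 mm

σ_allow = σ_y/n = 861/3.65 = 235.9 MPa.
For a solid shaft σ_b = 32M/(πd³) and τ = 16T/(πd³), so the von Mises stress is σ' = (16/πd³)·√(4M²+3T²).
√(4M²+3T²) = √(4×(2.830×10^6)² + 3×(3.580×10^6)²) = 8.396×10^6 N·mm.
d³ = 16×8.396×10^6/(π×235.9) = 181300 mm³.
d = 56.59 mm.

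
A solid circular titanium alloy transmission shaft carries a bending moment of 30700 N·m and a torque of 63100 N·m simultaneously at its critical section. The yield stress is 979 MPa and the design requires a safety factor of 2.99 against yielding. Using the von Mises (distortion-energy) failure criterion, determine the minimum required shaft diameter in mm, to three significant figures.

d = 125 mm

σ_allow = σ_y/n = 979/2.99 = 327.4 MPa.
For a solid shaft σ_b = 32M/(πd³) and τ = 16T/(πd³), so the von Mises stress is σ' = (16/πd³)·√(4M²+3T²).
√(4M²+3T²) = √(4×(3.070×10^7)² + 3×(6.310×10^7)²) = 1.254×10^8 N·mm.
d³ = 16×1.254×10^8/(π×327.4) = 1.950×10^6 mm³.
d = 124.9 mm.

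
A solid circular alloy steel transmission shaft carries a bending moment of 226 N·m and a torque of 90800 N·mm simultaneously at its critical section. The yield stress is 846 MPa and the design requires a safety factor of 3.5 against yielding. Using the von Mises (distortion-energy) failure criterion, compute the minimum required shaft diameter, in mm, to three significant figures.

σ_allow = σ_y/n = 846/3.5 = 241.7 MPa.
For a solid shaft σ_b = 32M/(πd³) and τ = 16T/(πd³), so the von Mises stress is σ' = (16/πd³)·√(4M²+3T²).
√(4M²+3T²) = √(4×(226000)² + 3×(90800)²) = 478600 N·mm.
d³ = 16×478600/(π×241.7) = 10080 mm³.
d = 21.60 mm.

d = 21.6 mm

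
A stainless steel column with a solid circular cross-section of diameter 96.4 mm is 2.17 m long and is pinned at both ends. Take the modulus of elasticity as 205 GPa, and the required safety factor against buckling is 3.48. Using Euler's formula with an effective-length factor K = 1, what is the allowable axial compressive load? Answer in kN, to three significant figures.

I = πd⁴/64 = π×96.4⁴/64 = 4.239×10^6 mm⁴.
Effective length L_e = KL = 1×2.17 m = 2170 mm.
Euler critical load P_cr = π²EI/L_e² = π²×205000×4.239×10^6/2170² = 1.821×10^6 N.
P_allow = P_cr/n = 1.821×10^6/3.48 = 523400 N.

P_allow = 523 kN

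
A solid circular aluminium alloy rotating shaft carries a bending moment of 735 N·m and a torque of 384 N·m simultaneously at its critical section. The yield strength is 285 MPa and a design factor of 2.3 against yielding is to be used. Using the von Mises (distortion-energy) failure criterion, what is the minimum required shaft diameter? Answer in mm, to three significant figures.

σ_allow = σ_y/n = 285/2.3 = 123.9 MPa.
For a solid shaft σ_b = 32M/(πd³) and τ = 16T/(πd³), so the von Mises stress is σ' = (16/πd³)·√(4M²+3T²).
√(4M²+3T²) = √(4×(735000)² + 3×(384000)²) = 1.613×10^6 N·mm.
d³ = 16×1.613×10^6/(π×123.9) = 66320 mm³.
d = 40.48 mm.

d = 40.5 mm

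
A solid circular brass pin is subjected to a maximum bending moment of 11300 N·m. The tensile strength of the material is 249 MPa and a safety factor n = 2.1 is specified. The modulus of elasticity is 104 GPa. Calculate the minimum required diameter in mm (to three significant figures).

σ_allow = 249/2.1 = 118.6 MPa.
For a solid circular section σ = 32M/(πd³), so d³ = 32M/(π σ_allow) = 32×1.1300×10^7/(π×118.6) = 970700 mm³.
d = 99.01 mm.

d = 99.0 mm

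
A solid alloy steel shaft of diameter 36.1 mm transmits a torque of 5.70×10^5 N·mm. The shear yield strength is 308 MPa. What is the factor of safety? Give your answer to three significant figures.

n = 4.99

τ = 16T/(πd³) = 16×570000/(π×36.1³) = 61.71 MPa.
n = τ_limit/τ = 308/61.71 = 4.991.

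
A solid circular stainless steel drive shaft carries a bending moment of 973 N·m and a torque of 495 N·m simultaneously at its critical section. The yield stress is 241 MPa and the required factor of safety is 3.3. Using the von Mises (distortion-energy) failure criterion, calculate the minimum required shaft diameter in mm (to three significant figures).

σ_allow = σ_y/n = 241/3.3 = 73.03 MPa.
For a solid shaft σ_b = 32M/(πd³) and τ = 16T/(πd³), so the von Mises stress is σ' = (16/πd³)·√(4M²+3T²).
√(4M²+3T²) = √(4×(973000)² + 3×(495000)²) = 2.126×10^6 N·mm.
d³ = 16×2.126×10^6/(π×73.03) = 148300 mm³.
d = 52.93 mm.

d = 52.9 mm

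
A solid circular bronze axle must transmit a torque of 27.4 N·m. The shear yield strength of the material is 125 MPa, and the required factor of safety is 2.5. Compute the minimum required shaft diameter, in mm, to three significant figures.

Allowable shear stress τ_allow = 125/2.5 = 50.00 MPa.
For a solid shaft τ = 16T/(πd³), so d³ = 16T/(π τ_allow) = 16×27400/(π×50.00) = 2791 mm³.
d = (2791)^(1/3) = 14.08 mm.

d = 14.1 mm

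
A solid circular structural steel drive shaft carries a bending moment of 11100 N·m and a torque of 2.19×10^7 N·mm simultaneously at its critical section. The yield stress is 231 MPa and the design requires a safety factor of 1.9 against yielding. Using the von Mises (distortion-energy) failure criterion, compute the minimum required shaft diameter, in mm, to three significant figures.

d = 123 mm

σ_allow = σ_y/n = 231/1.9 = 121.6 MPa.
For a solid shaft σ_b = 32M/(πd³) and τ = 16T/(πd³), so the von Mises stress is σ' = (16/πd³)·√(4M²+3T²).
√(4M²+3T²) = √(4×(1.110×10^7)² + 3×(2.190×10^7)²) = 4.395×10^7 N·mm.
d³ = 16×4.395×10^7/(π×121.6) = 1.841×10^6 mm³.
d = 122.6 mm.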